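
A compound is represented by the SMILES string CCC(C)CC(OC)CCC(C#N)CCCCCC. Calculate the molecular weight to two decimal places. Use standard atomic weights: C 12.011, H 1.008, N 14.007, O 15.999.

First, the molecular formula is C17H33NO (counting implicit H from valence).
  C: 17 × 12.011 = 204.187
  H: 33 × 1.008 = 33.264
  N: 1 × 14.007 = 14.007
  O: 1 × 15.999 = 15.999
Sum: 17×12.011 + 33×1.008 + 1×14.007 + 1×15.999 = 267.457 → 267.46 g/mol.

267.46 g/mol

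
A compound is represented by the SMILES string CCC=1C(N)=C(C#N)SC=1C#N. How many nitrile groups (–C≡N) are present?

2

The nitrile motif appears at heavy-atom positions 7, 11 in the SMILES.
Other groups present: 1 primary amine.
Nitrile count: 2.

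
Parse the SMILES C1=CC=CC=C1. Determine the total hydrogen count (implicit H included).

6

Walk through each heavy atom and fill implicit hydrogens from standard valence (C 4, N 3, O 2, S 2, halogen 1):
  atom 1: C, bond orders sum to 3 (valence 4) → 1 H
  atom 2: C, bond orders sum to 3 (valence 4) → 1 H
  atom 3: C, bond orders sum to 3 (valence 4) → 1 H
  atom 4: C, bond orders sum to 3 (valence 4) → 1 H
  atom 5: C, bond orders sum to 3 (valence 4) → 1 H
  atom 6: C, bond orders sum to 3 (valence 4) → 1 H
Total hydrogens: 6.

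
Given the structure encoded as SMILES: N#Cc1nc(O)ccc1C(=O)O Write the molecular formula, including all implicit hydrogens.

C7H4N2O3

Walk through each heavy atom and fill implicit hydrogens from standard valence (C 4, N 3, O 2, S 2, halogen 1); for lowercase aromatic atoms, an aromatic c carries 1 H when it has two neighbours and 0 H with three, and aromatic n carries 0 H:
  atom 1: N, bond orders sum to 3 (valence 3) → 0 H
  atom 2: C, bond orders sum to 4 (valence 4) → 0 H
  atom 3: aromatic c, 3 neighbours → 0 H
  atom 4: aromatic n, 2 neighbours → 0 H
  atom 5: aromatic c, 3 neighbours → 0 H
  atom 6: O, bond orders sum to 1 (valence 2) → 1 H
  atom 7: aromatic c, 2 neighbours → 1 H
  atom 8: aromatic c, 2 neighbours → 1 H
  atom 9: aromatic c, 3 neighbours → 0 H
  atom 10: C, bond orders sum to 4 (valence 4) → 0 H
  atom 11: O, bond orders sum to 2 (valence 2) → 0 H
  atom 12: O, bond orders sum to 1 (valence 2) → 1 H
Totals → C:7, H:4, N:2, O:3.
In Hill order: C7H4N2O3.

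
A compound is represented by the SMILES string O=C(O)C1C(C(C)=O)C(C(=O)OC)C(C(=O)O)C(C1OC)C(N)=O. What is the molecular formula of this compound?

Walk through each heavy atom and fill implicit hydrogens from standard valence (C 4, N 3, O 2, S 2, halogen 1):
  atom 1: O, bond orders sum to 2 (valence 2) → 0 H
  atom 2: C, bond orders sum to 4 (valence 4) → 0 H
  atom 3: O, bond orders sum to 1 (valence 2) → 1 H
  atom 4: C, bond orders sum to 3 (valence 4) → 1 H
  atom 5: C, bond orders sum to 3 (valence 4) → 1 H
  atom 6: C, bond orders sum to 4 (valence 4) → 0 H
  atom 7: C, bond orders sum to 1 (valence 4) → 3 H
  atom 8: O, bond orders sum to 2 (valence 2) → 0 H
  atom 9: C, bond orders sum to 3 (valence 4) → 1 H
  atom 10: C, bond orders sum to 4 (valence 4) → 0 H
  atom 11: O, bond orders sum to 2 (valence 2) → 0 H
  atom 12: O, bond orders sum to 2 (valence 2) → 0 H
  atom 13: C, bond orders sum to 1 (valence 4) → 3 H
  atom 14: C, bond orders sum to 3 (valence 4) → 1 H
  atom 15: C, bond orders sum to 4 (valence 4) → 0 H
  atom 16: O, bond orders sum to 2 (valence 2) → 0 H
  atom 17: O, bond orders sum to 1 (valence 2) → 1 H
  atom 18: C, bond orders sum to 3 (valence 4) → 1 H
  atom 19: C, bond orders sum to 3 (valence 4) → 1 H
  atom 20: O, bond orders sum to 2 (valence 2) → 0 H
  atom 21: C, bond orders sum to 1 (valence 4) → 3 H
  atom 22: C, bond orders sum to 4 (valence 4) → 0 H
  atom 23: N, bond orders sum to 1 (valence 3) → 2 H
  atom 24: O, bond orders sum to 2 (valence 2) → 0 H
Totals → C:14, H:19, N:1, O:9.
In Hill order: C14H19NO9.

C14H19NO9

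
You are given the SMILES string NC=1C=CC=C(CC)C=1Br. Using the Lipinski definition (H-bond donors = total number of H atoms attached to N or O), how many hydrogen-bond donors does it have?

2

Donors: find every N or O and count the H atoms it carries.
  atom 1 (N): bond orders sum to 1 → 2 H
Lipinski HBD = 2.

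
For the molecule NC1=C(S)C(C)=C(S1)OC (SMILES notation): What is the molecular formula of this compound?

Walk through each heavy atom and fill implicit hydrogens from standard valence (C 4, N 3, O 2, S 2, halogen 1):
  atom 1: N, bond orders sum to 1 (valence 3) → 2 H
  atom 2: C, bond orders sum to 4 (valence 4) → 0 H
  atom 3: C, bond orders sum to 4 (valence 4) → 0 H
  atom 4: S, bond orders sum to 1 (valence 2) → 1 H
  atom 5: C, bond orders sum to 4 (valence 4) → 0 H
  atom 6: C, bond orders sum to 1 (valence 4) → 3 H
  atom 7: C, bond orders sum to 4 (valence 4) → 0 H
  atom 8: S, bond orders sum to 2 (valence 2) → 0 H
  atom 9: O, bond orders sum to 2 (valence 2) → 0 H
  atom 10: C, bond orders sum to 1 (valence 4) → 3 H
Totals → C:6, H:9, N:1, O:1, S:2.

C6H9NOS2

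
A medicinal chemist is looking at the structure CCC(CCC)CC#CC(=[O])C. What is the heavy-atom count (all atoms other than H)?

Every atom symbol written in the SMILES (organic subset) is one heavy atom; implicit H are not written.
Heavy atoms by element → C:11, O:1.
Total: 12.

12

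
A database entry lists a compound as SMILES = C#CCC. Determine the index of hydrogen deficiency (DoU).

Molecular formula: C4H6.
DoU = (2C + 2 + N − H − X) / 2, where X is the halogen count and O/S are ignored.
    = (2·4 + 2 + 0 − 6 − 0) / 2 = 4 / 2 = 2.

2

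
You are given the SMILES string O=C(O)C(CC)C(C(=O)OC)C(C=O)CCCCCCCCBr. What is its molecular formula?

C17H29BrO5

Walk through each heavy atom and fill implicit hydrogens from standard valence (C 4, N 3, O 2, S 2, halogen 1):
  atom 1: O, bond orders sum to 2 (valence 2) → 0 H
  atom 2: C, bond orders sum to 4 (valence 4) → 0 H
  atom 3: O, bond orders sum to 1 (valence 2) → 1 H
  atom 4: C, bond orders sum to 3 (valence 4) → 1 H
  atom 5: C, bond orders sum to 2 (valence 4) → 2 H
  atom 6: C, bond orders sum to 1 (valence 4) → 3 H
  atom 7: C, bond orders sum to 3 (valence 4) → 1 H
  atom 8: C, bond orders sum to 4 (valence 4) → 0 H
  atom 9: O, bond orders sum to 2 (valence 2) → 0 H
  atom 10: O, bond orders sum to 2 (valence 2) → 0 H
  atom 11: C, bond orders sum to 1 (valence 4) → 3 H
  atom 12: C, bond orders sum to 3 (valence 4) → 1 H
  atom 13: C, bond orders sum to 3 (valence 4) → 1 H
  atom 14: O, bond orders sum to 2 (valence 2) → 0 H
  atom 15: C, bond orders sum to 2 (valence 4) → 2 H
  atom 16: C, bond orders sum to 2 (valence 4) → 2 H
  atom 17: C, bond orders sum to 2 (valence 4) → 2 H
  atom 18: C, bond orders sum to 2 (valence 4) → 2 H
  atom 19: C, bond orders sum to 2 (valence 4) → 2 H
  atom 20: C, bond orders sum to 2 (valence 4) → 2 H
  atom 21: C, bond orders sum to 2 (valence 4) → 2 H
  atom 22: C, bond orders sum to 2 (valence 4) → 2 H
  atom 23: Br (halogen, monovalent) → 0 H
Totals → C:17, H:29, Br:1, O:5.
In Hill order: C17H29BrO5.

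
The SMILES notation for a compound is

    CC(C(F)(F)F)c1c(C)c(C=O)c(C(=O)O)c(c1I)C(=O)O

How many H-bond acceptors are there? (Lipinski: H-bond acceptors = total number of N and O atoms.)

N atoms: 0; O atoms: 5.
Lipinski HBA = 0 + 5 = 5.

5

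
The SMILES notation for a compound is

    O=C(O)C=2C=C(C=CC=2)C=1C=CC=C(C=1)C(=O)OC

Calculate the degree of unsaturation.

10

Degree of unsaturation = (number of rings) + (number of π bonds).
Ring closures in the SMILES: 2.
π bonds: 8 double bonds (each 1 DoU) → 8 DoU from unsaturation.
Total DoU = 2 + 8 = 10.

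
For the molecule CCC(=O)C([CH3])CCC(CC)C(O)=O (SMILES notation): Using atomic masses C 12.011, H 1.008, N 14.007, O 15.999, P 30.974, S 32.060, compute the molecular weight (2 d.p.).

First, the molecular formula is C11H20O3 (counting implicit H from valence).
  C: 11 × 12.011 = 132.121
  H: 20 × 1.008 = 20.160
  O: 3 × 15.999 = 47.997
Sum: 11×12.011 + 20×1.008 + 3×15.999 = 200.278 → 200.28 g/mol.

200.28 g/mol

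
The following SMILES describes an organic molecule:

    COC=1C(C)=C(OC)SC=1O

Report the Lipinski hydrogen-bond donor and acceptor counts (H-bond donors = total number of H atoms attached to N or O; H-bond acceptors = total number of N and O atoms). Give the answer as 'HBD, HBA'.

1, 3

Donors: find every N or O and count the H atoms it carries.
  atom 2 (O): bond orders sum to 2 → 0 H
  atom 7 (O): bond orders sum to 2 → 0 H
  atom 11 (O): bond orders sum to 1 → 1 H
Lipinski HBD = 1.
Acceptors: N atoms = 0, O atoms = 3 → HBA = 3.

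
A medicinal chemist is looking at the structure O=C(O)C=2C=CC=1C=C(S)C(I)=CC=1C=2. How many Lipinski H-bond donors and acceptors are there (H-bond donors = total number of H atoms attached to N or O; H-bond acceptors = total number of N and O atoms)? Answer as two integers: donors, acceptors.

Donors: find every N or O and count the H atoms it carries.
  atom 1 (O): bond orders sum to 2 → 0 H
  atom 3 (O): bond orders sum to 1 → 1 H
Lipinski HBD = 1.
Acceptors: N atoms = 0, O atoms = 2 → HBA = 2.

1, 2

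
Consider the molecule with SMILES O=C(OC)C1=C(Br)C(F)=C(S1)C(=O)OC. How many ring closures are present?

1

In SMILES, each pair of matching ring-closure digits denotes one ring-closing bond; the number of such bonds equals the number of independent rings.
Ring-closure bonds here: 1.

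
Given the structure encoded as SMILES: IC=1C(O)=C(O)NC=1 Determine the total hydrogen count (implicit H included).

Walk through each heavy atom and fill implicit hydrogens from standard valence (C 4, N 3, O 2, S 2, halogen 1):
  atom 1: I (halogen, monovalent) → 0 H
  atom 2: C, bond orders sum to 4 (valence 4) → 0 H
  atom 3: C, bond orders sum to 4 (valence 4) → 0 H
  atom 4: O, bond orders sum to 1 (valence 2) → 1 H
  atom 5: C, bond orders sum to 4 (valence 4) → 0 H
  atom 6: O, bond orders sum to 1 (valence 2) → 1 H
  atom 7: N, bond orders sum to 2 (valence 3) → 1 H
  atom 8: C, bond orders sum to 3 (valence 4) → 1 H
Total hydrogens: 4.

4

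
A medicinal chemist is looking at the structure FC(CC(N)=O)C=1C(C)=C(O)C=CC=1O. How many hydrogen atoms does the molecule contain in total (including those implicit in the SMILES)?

Walk through each heavy atom and fill implicit hydrogens from standard valence (C 4, N 3, O 2, S 2, halogen 1):
  atom 1: F (halogen, monovalent) → 0 H
  atom 2: C, bond orders sum to 3 (valence 4) → 1 H
  atom 3: C, bond orders sum to 2 (valence 4) → 2 H
  atom 4: C, bond orders sum to 4 (valence 4) → 0 H
  atom 5: N, bond orders sum to 1 (valence 3) → 2 H
  atom 6: O, bond orders sum to 2 (valence 2) → 0 H
  atom 7: C, bond orders sum to 4 (valence 4) → 0 H
  atom 8: C, bond orders sum to 4 (valence 4) → 0 H
  atom 9: C, bond orders sum to 1 (valence 4) → 3 H
  atom 10: C, bond orders sum to 4 (valence 4) → 0 H
  atom 11: O, bond orders sum to 1 (valence 2) → 1 H
  atom 12: C, bond orders sum to 3 (valence 4) → 1 H
  atom 13: C, bond orders sum to 3 (valence 4) → 1 H
  atom 14: C, bond orders sum to 4 (valence 4) → 0 H
  atom 15: O, bond orders sum to 1 (valence 2) → 1 H
Total hydrogens: 12.

12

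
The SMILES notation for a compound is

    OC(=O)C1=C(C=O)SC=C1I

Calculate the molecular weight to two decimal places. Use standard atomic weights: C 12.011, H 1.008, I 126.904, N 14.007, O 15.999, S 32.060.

First, the molecular formula is C6H3IO3S (counting implicit H from valence).
  C: 6 × 12.011 = 72.066
  H: 3 × 1.008 = 3.024
  I: 1 × 126.904 = 126.904
  O: 3 × 15.999 = 47.997
  S: 1 × 32.060 = 32.060
Sum: 6×12.011 + 3×1.008 + 1×126.904 + 3×15.999 + 1×32.060 = 282.051 → 282.05 g/mol.

282.05 g/mol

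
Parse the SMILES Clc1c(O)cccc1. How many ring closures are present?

In SMILES, each pair of matching ring-closure digits denotes one ring-closing bond; the number of such bonds equals the number of independent rings.
Ring-closure bonds here: 1.

1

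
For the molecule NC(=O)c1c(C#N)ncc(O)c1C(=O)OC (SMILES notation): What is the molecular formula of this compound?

Walk through each heavy atom and fill implicit hydrogens from standard valence (C 4, N 3, O 2, S 2, halogen 1); for lowercase aromatic atoms, an aromatic c carries 1 H when it has two neighbours and 0 H with three, and aromatic n carries 0 H:
  atom 1: N, bond orders sum to 1 (valence 3) → 2 H
  atom 2: C, bond orders sum to 4 (valence 4) → 0 H
  atom 3: O, bond orders sum to 2 (valence 2) → 0 H
  atom 4: aromatic c, 3 neighbours → 0 H
  atom 5: aromatic c, 3 neighbours → 0 H
  atom 6: C, bond orders sum to 4 (valence 4) → 0 H
  atom 7: N, bond orders sum to 3 (valence 3) → 0 H
  atom 8: aromatic n, 2 neighbours → 0 H
  atom 9: aromatic c, 2 neighbours → 1 H
  atom 10: aromatic c, 3 neighbours → 0 H
  atom 11: O, bond orders sum to 1 (valence 2) → 1 H
  atom 12: aromatic c, 3 neighbours → 0 H
  atom 13: C, bond orders sum to 4 (valence 4) → 0 H
  atom 14: O, bond orders sum to 2 (valence 2) → 0 H
  atom 15: O, bond orders sum to 2 (valence 2) → 0 H
  atom 16: C, bond orders sum to 1 (valence 4) → 3 H
Totals → C:9, H:7, N:3, O:4.

C9H7N3O4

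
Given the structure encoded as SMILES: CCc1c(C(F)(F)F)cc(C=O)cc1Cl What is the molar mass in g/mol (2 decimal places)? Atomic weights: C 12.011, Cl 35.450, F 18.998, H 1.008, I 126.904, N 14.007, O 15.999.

First, the molecular formula is C10H8ClF3O (counting implicit H from valence).
  C: 10 × 12.011 = 120.110
  Cl: 1 × 35.450 = 35.450
  F: 3 × 18.998 = 56.994
  H: 8 × 1.008 = 8.064
  O: 1 × 15.999 = 15.999
Sum: 10×12.011 + 1×35.450 + 3×18.998 + 8×1.008 + 1×15.999 = 236.617 → 236.62 g/mol.

236.62 g/mol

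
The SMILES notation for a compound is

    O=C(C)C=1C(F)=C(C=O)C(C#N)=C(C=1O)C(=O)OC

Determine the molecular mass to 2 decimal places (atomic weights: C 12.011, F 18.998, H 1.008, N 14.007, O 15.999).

265.20 g/mol

First, the molecular formula is C12H8FNO5 (counting implicit H from valence).
  C: 12 × 12.011 = 144.132
  F: 1 × 18.998 = 18.998
  H: 8 × 1.008 = 8.064
  N: 1 × 14.007 = 14.007
  O: 5 × 15.999 = 79.995
Sum: 12×12.011 + 1×18.998 + 8×1.008 + 1×14.007 + 5×15.999 = 265.196 → 265.20 g/mol.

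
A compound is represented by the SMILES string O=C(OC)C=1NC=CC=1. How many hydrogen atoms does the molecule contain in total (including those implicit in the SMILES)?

7

Walk through each heavy atom and fill implicit hydrogens from standard valence (C 4, N 3, O 2, S 2, halogen 1):
  atom 1: O, bond orders sum to 2 (valence 2) → 0 H
  atom 2: C, bond orders sum to 4 (valence 4) → 0 H
  atom 3: O, bond orders sum to 2 (valence 2) → 0 H
  atom 4: C, bond orders sum to 1 (valence 4) → 3 H
  atom 5: C, bond orders sum to 4 (valence 4) → 0 H
  atom 6: N, bond orders sum to 2 (valence 3) → 1 H
  atom 7: C, bond orders sum to 3 (valence 4) → 1 H
  atom 8: C, bond orders sum to 3 (valence 4) → 1 H
  atom 9: C, bond orders sum to 3 (valence 4) → 1 H
Total hydrogens: 7.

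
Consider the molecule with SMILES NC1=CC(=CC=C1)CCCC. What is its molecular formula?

Walk through each heavy atom and fill implicit hydrogens from standard valence (C 4, N 3, O 2, S 2, halogen 1):
  atom 1: N, bond orders sum to 1 (valence 3) → 2 H
  atom 2: C, bond orders sum to 4 (valence 4) → 0 H
  atom 3: C, bond orders sum to 3 (valence 4) → 1 H
  atom 4: C, bond orders sum to 4 (valence 4) → 0 H
  atom 5: C, bond orders sum to 3 (valence 4) → 1 H
  atom 6: C, bond orders sum to 3 (valence 4) → 1 H
  atom 7: C, bond orders sum to 3 (valence 4) → 1 H
  atom 8: C, bond orders sum to 2 (valence 4) → 2 H
  atom 9: C, bond orders sum to 2 (valence 4) → 2 H
  atom 10: C, bond orders sum to 2 (valence 4) → 2 H
  atom 11: C, bond orders sum to 1 (valence 4) → 3 H
Totals → C:10, H:15, N:1.

C10H15N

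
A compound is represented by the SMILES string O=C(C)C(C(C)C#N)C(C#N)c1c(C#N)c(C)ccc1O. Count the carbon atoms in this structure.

Count every carbon token in the SMILES (each C, including those in ring-closure positions and inside branches).
Carbon count: 16.

16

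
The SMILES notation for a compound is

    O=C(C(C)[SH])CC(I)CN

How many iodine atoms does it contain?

Scan the SMILES for I atoms (remember two-letter symbols like Cl and Br are single atoms).
Iodine count: 1.

1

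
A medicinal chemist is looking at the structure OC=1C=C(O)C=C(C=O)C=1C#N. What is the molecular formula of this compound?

C8H5NO3

Walk through each heavy atom and fill implicit hydrogens from standard valence (C 4, N 3, O 2, S 2, halogen 1):
  atom 1: O, bond orders sum to 1 (valence 2) → 1 H
  atom 2: C, bond orders sum to 4 (valence 4) → 0 H
  atom 3: C, bond orders sum to 3 (valence 4) → 1 H
  atom 4: C, bond orders sum to 4 (valence 4) → 0 H
  atom 5: O, bond orders sum to 1 (valence 2) → 1 H
  atom 6: C, bond orders sum to 3 (valence 4) → 1 H
  atom 7: C, bond orders sum to 4 (valence 4) → 0 H
  atom 8: C, bond orders sum to 3 (valence 4) → 1 H
  atom 9: O, bond orders sum to 2 (valence 2) → 0 H
  atom 10: C, bond orders sum to 4 (valence 4) → 0 H
  atom 11: C, bond orders sum to 4 (valence 4) → 0 H
  atom 12: N, bond orders sum to 3 (valence 3) → 0 H
Totals → C:8, H:5, N:1, O:3.
In Hill order: C8H5NO3.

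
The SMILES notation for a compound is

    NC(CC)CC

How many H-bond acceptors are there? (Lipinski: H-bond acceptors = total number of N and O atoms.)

N atoms: 1; O atoms: 0.
Lipinski HBA = 1 + 0 = 1.

1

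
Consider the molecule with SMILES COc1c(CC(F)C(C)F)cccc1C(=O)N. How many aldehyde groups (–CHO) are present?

Scan the SMILES for the aldehyde motif — none present.
Groups that are present: 1 amide, 1 ether.

0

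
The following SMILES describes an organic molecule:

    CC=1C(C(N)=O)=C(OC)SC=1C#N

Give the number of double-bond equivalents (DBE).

Molecular formula: C8H8N2O2S.
DoU = (2C + 2 + N − H − X) / 2, where X is the halogen count and O/S are ignored.
    = (2·8 + 2 + 2 − 8 − 0) / 2 = 12 / 2 = 6.

6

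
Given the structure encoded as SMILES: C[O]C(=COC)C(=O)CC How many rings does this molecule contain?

In SMILES, each pair of matching ring-closure digits denotes one ring-closing bond; the number of such bonds equals the number of independent rings.
Ring-closure bonds here: 0.

0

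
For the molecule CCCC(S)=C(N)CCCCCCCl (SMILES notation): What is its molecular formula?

Walk through each heavy atom and fill implicit hydrogens from standard valence (C 4, N 3, O 2, S 2, halogen 1):
  atom 1: C, bond orders sum to 1 (valence 4) → 3 H
  atom 2: C, bond orders sum to 2 (valence 4) → 2 H
  atom 3: C, bond orders sum to 2 (valence 4) → 2 H
  atom 4: C, bond orders sum to 4 (valence 4) → 0 H
  atom 5: S, bond orders sum to 1 (valence 2) → 1 H
  atom 6: C, bond orders sum to 4 (valence 4) → 0 H
  atom 7: N, bond orders sum to 1 (valence 3) → 2 H
  atom 8: C, bond orders sum to 2 (valence 4) → 2 H
  atom 9: C, bond orders sum to 2 (valence 4) → 2 H
  atom 10: C, bond orders sum to 2 (valence 4) → 2 H
  atom 11: C, bond orders sum to 2 (valence 4) → 2 H
  atom 12: C, bond orders sum to 2 (valence 4) → 2 H
  atom 13: C, bond orders sum to 2 (valence 4) → 2 H
  atom 14: Cl (halogen, monovalent) → 0 H
Totals → C:11, H:22, Cl:1, N:1, S:1.
In Hill order: C11H22ClNS.

C11H22ClNS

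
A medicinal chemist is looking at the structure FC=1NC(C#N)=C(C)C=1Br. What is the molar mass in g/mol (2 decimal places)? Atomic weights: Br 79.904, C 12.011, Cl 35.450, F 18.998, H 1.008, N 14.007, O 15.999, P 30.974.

First, the molecular formula is C6H4BrFN2 (counting implicit H from valence).
  Br: 1 × 79.904 = 79.904
  C: 6 × 12.011 = 72.066
  F: 1 × 18.998 = 18.998
  H: 4 × 1.008 = 4.032
  N: 2 × 14.007 = 28.014
Sum: 1×79.904 + 6×12.011 + 1×18.998 + 4×1.008 + 2×14.007 = 203.014 → 203.01 g/mol.

203.01 g/mol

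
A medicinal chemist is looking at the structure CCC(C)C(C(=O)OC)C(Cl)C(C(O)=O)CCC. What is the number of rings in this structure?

0

In SMILES, each pair of matching ring-closure digits denotes one ring-closing bond; the number of such bonds equals the number of independent rings.
Ring-closure bonds here: 0.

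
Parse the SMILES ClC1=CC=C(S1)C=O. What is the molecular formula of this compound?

C5H3ClOS

Walk through each heavy atom and fill implicit hydrogens from standard valence (C 4, N 3, O 2, S 2, halogen 1):
  atom 1: Cl (halogen, monovalent) → 0 H
  atom 2: C, bond orders sum to 4 (valence 4) → 0 H
  atom 3: C, bond orders sum to 3 (valence 4) → 1 H
  atom 4: C, bond orders sum to 3 (valence 4) → 1 H
  atom 5: C, bond orders sum to 4 (valence 4) → 0 H
  atom 6: S, bond orders sum to 2 (valence 2) → 0 H
  atom 7: C, bond orders sum to 3 (valence 4) → 1 H
  atom 8: O, bond orders sum to 2 (valence 2) → 0 H
Totals → C:5, H:3, Cl:1, O:1, S:1.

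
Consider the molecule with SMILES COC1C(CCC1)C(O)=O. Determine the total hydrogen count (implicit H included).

12

Walk through each heavy atom and fill implicit hydrogens from standard valence (C 4, N 3, O 2, S 2, halogen 1):
  atom 1: C, bond orders sum to 1 (valence 4) → 3 H
  atom 2: O, bond orders sum to 2 (valence 2) → 0 H
  atom 3: C, bond orders sum to 3 (valence 4) → 1 H
  atom 4: C, bond orders sum to 3 (valence 4) → 1 H
  atom 5: C, bond orders sum to 2 (valence 4) → 2 H
  atom 6: C, bond orders sum to 2 (valence 4) → 2 H
  atom 7: C, bond orders sum to 2 (valence 4) → 2 H
  atom 8: C, bond orders sum to 4 (valence 4) → 0 H
  atom 9: O, bond orders sum to 1 (valence 2) → 1 H
  atom 10: O, bond orders sum to 2 (valence 2) → 0 H
Total hydrogens: 12.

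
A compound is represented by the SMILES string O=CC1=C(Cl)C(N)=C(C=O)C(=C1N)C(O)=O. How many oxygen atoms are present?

Scan the SMILES for O atoms (remember two-letter symbols like Cl and Br are single atoms).
Oxygen count: 4.

4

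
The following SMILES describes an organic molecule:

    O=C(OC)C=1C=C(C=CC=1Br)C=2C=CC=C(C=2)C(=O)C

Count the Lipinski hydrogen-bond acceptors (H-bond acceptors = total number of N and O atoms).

3

N atoms: 0; O atoms: 3.
Lipinski HBA = 0 + 3 = 3.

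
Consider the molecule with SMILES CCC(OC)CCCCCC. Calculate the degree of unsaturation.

Degree of unsaturation = (number of rings) + (number of π bonds).
Ring closures in the SMILES: 0.
π bonds: none → 0 DoU from unsaturation.
Total DoU = 0 + 0 = 0.

0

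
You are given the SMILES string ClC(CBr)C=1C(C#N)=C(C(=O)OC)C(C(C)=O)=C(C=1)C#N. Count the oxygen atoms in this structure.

3

Scan the SMILES for O atoms (remember two-letter symbols like Cl and Br are single atoms).
Oxygen count: 3.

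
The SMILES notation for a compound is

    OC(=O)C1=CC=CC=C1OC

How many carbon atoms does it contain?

8

Count every carbon token in the SMILES (each C, including those in ring-closure positions and inside branches).
Carbon count: 8.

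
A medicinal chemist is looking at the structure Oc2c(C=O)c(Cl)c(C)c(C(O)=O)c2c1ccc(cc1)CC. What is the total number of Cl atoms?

1

Scan the SMILES for Cl atoms (remember two-letter symbols like Cl and Br are single atoms).
Chlorine count: 1.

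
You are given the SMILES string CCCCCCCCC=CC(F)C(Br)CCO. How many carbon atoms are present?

Count every carbon token in the SMILES (each C, including those in ring-closure positions and inside branches).
Carbon count: 14.

14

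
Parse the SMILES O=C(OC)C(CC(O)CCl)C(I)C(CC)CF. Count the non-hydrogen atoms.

Every atom symbol written in the SMILES (organic subset) is one heavy atom; implicit H are not written.
Heavy atoms by element → C:11, Cl:1, F:1, I:1, O:3.
Total: 17.

17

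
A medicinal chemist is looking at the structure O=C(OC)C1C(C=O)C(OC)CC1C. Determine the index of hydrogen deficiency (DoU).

3

Degree of unsaturation = (number of rings) + (number of π bonds).
Ring closures in the SMILES: 1.
π bonds: 2 double bonds (each 1 DoU) → 2 DoU from unsaturation.
Total DoU = 1 + 2 = 3.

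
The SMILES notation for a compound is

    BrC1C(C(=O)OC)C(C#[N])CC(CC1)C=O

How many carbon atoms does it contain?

11

Count every carbon token in the SMILES (each C, including those in ring-closure positions and inside branches).
Carbon count: 11.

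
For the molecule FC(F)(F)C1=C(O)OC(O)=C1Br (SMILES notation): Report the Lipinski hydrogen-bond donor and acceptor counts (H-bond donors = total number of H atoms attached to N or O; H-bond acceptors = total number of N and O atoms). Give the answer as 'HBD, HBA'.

Donors: find every N or O and count the H atoms it carries.
  atom 7 (O): bond orders sum to 1 → 1 H
  atom 8 (O): bond orders sum to 2 → 0 H
  atom 10 (O): bond orders sum to 1 → 1 H
Lipinski HBD = 2.
Acceptors: N atoms = 0, O atoms = 3 → HBA = 3.

2, 3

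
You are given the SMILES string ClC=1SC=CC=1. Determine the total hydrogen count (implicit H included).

Walk through each heavy atom and fill implicit hydrogens from standard valence (C 4, N 3, O 2, S 2, halogen 1):
  atom 1: Cl (halogen, monovalent) → 0 H
  atom 2: C, bond orders sum to 4 (valence 4) → 0 H
  atom 3: S, bond orders sum to 2 (valence 2) → 0 H
  atom 4: C, bond orders sum to 3 (valence 4) → 1 H
  atom 5: C, bond orders sum to 3 (valence 4) → 1 H
  atom 6: C, bond orders sum to 3 (valence 4) → 1 H
Total hydrogens: 3.

3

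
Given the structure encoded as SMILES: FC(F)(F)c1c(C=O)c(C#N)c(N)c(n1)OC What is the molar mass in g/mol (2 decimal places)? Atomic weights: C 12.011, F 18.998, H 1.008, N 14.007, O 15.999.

First, the molecular formula is C9H6F3N3O2 (counting implicit H from valence).
  C: 9 × 12.011 = 108.099
  F: 3 × 18.998 = 56.994
  H: 6 × 1.008 = 6.048
  N: 3 × 14.007 = 42.021
  O: 2 × 15.999 = 31.998
Sum: 9×12.011 + 3×18.998 + 6×1.008 + 3×14.007 + 2×15.999 = 245.160 → 245.16 g/mol.

245.16 g/mol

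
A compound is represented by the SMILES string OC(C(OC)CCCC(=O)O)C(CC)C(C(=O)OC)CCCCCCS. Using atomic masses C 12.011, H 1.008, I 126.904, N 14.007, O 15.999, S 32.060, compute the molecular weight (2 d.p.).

First, the molecular formula is C19H36O6S (counting implicit H from valence).
  C: 19 × 12.011 = 228.209
  H: 36 × 1.008 = 36.288
  O: 6 × 15.999 = 95.994
  S: 1 × 32.060 = 32.060
Sum: 19×12.011 + 36×1.008 + 6×15.999 + 1×32.060 = 392.551 → 392.55 g/mol.

392.55 g/mol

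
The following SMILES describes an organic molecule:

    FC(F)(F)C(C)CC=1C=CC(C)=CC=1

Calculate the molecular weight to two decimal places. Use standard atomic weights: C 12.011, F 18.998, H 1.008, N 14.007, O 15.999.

202.22 g/mol

First, the molecular formula is C11H13F3 (counting implicit H from valence).
  C: 11 × 12.011 = 132.121
  F: 3 × 18.998 = 56.994
  H: 13 × 1.008 = 13.104
Sum: 11×12.011 + 3×18.998 + 13×1.008 = 202.219 → 202.22 g/mol.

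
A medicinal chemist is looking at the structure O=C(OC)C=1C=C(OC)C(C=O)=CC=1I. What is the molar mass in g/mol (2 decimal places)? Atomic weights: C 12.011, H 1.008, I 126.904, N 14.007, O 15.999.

First, the molecular formula is C10H9IO4 (counting implicit H from valence).
  C: 10 × 12.011 = 120.110
  H: 9 × 1.008 = 9.072
  I: 1 × 126.904 = 126.904
  O: 4 × 15.999 = 63.996
Sum: 10×12.011 + 9×1.008 + 1×126.904 + 4×15.999 = 320.082 → 320.08 g/mol.

320.08 g/mol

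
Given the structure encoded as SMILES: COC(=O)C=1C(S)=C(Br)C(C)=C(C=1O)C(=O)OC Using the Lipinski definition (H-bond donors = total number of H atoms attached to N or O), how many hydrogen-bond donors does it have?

Donors: find every N or O and count the H atoms it carries.
  atom 2 (O): bond orders sum to 2 → 0 H
  atom 4 (O): bond orders sum to 2 → 0 H
  atom 14 (O): bond orders sum to 1 → 1 H
  atom 16 (O): bond orders sum to 2 → 0 H
  atom 17 (O): bond orders sum to 2 → 0 H
Lipinski HBD = 1.

1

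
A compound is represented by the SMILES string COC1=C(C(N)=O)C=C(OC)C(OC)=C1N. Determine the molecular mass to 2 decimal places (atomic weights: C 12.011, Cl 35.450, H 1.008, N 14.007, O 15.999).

226.23 g/mol

First, the molecular formula is C10H14N2O4 (counting implicit H from valence).
  C: 10 × 12.011 = 120.110
  H: 14 × 1.008 = 14.112
  N: 2 × 14.007 = 28.014
  O: 4 × 15.999 = 63.996
Sum: 10×12.011 + 14×1.008 + 2×14.007 + 4×15.999 = 226.232 → 226.23 g/mol.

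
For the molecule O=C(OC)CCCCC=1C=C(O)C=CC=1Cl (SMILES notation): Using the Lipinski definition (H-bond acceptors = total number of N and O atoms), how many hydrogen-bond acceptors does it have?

N atoms: 0; O atoms: 3.
Lipinski HBA = 0 + 3 = 3.

3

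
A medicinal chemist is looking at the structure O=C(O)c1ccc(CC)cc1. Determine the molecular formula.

Walk through each heavy atom and fill implicit hydrogens from standard valence (C 4, N 3, O 2, S 2, halogen 1); for lowercase aromatic atoms, an aromatic c carries 1 H when it has two neighbours and 0 H with three, and aromatic n carries 0 H:
  atom 1: O, bond orders sum to 2 (valence 2) → 0 H
  atom 2: C, bond orders sum to 4 (valence 4) → 0 H
  atom 3: O, bond orders sum to 1 (valence 2) → 1 H
  atom 4: aromatic c, 3 neighbours → 0 H
  atom 5: aromatic c, 2 neighbours → 1 H
  atom 6: aromatic c, 2 neighbours → 1 H
  atom 7: aromatic c, 3 neighbours → 0 H
  atom 8: C, bond orders sum to 2 (valence 4) → 2 H
  atom 9: C, bond orders sum to 1 (valence 4) → 3 H
  atom 10: aromatic c, 2 neighbours → 1 H
  atom 11: aromatic c, 2 neighbours → 1 H
Totals → C:9, H:10, O:2.
In Hill order: C9H10O2.

C9H10O2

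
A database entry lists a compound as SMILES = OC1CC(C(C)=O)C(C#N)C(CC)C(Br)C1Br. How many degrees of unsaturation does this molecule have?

4

Molecular formula: C12H17Br2NO2.
DoU = (2C + 2 + N − H − X) / 2, where X is the halogen count and O/S are ignored.
    = (2·12 + 2 + 1 − 17 − 2) / 2 = 8 / 2 = 4.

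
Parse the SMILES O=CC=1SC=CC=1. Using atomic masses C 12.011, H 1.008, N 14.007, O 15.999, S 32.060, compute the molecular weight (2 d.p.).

112.15 g/mol

First, the molecular formula is C5H4OS (counting implicit H from valence).
  C: 5 × 12.011 = 60.055
  H: 4 × 1.008 = 4.032
  O: 1 × 15.999 = 15.999
  S: 1 × 32.060 = 32.060
Sum: 5×12.011 + 4×1.008 + 1×15.999 + 1×32.060 = 112.146 → 112.15 g/mol.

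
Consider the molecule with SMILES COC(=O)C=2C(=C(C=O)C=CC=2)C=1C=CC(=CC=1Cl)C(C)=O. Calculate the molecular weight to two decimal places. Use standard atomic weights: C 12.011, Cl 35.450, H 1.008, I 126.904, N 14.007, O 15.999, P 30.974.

316.74 g/mol

First, the molecular formula is C17H13ClO4 (counting implicit H from valence).
  C: 17 × 12.011 = 204.187
  Cl: 1 × 35.450 = 35.450
  H: 13 × 1.008 = 13.104
  O: 4 × 15.999 = 63.996
Sum: 17×12.011 + 1×35.450 + 13×1.008 + 4×15.999 = 316.737 → 316.74 g/mol.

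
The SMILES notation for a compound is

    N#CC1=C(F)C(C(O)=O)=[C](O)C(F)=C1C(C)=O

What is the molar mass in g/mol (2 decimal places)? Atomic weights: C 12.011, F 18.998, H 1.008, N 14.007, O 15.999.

First, the molecular formula is C10H5F2NO4 (counting implicit H from valence).
  C: 10 × 12.011 = 120.110
  F: 2 × 18.998 = 37.996
  H: 5 × 1.008 = 5.040
  N: 1 × 14.007 = 14.007
  O: 4 × 15.999 = 63.996
Sum: 10×12.011 + 2×18.998 + 5×1.008 + 1×14.007 + 4×15.999 = 241.149 → 241.15 g/mol.

241.15 g/mol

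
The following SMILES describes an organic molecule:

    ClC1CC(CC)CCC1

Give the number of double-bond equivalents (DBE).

Degree of unsaturation = (number of rings) + (number of π bonds).
Ring closures in the SMILES: 1.
π bonds: none → 0 DoU from unsaturation.
Total DoU = 1 + 0 = 1.

1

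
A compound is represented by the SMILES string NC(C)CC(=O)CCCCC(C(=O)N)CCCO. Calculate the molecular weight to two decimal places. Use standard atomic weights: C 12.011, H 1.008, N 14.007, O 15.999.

First, the molecular formula is C13H26N2O3 (counting implicit H from valence).
  C: 13 × 12.011 = 156.143
  H: 26 × 1.008 = 26.208
  N: 2 × 14.007 = 28.014
  O: 3 × 15.999 = 47.997
Sum: 13×12.011 + 26×1.008 + 2×14.007 + 3×15.999 = 258.362 → 258.36 g/mol.

258.36 g/mol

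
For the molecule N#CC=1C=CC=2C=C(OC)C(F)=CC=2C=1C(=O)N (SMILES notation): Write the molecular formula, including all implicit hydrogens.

C13H9FN2O2

Walk through each heavy atom and fill implicit hydrogens from standard valence (C 4, N 3, O 2, S 2, halogen 1):
  atom 1: N, bond orders sum to 3 (valence 3) → 0 H
  atom 2: C, bond orders sum to 4 (valence 4) → 0 H
  atom 3: C, bond orders sum to 4 (valence 4) → 0 H
  atom 4: C, bond orders sum to 3 (valence 4) → 1 H
  atom 5: C, bond orders sum to 3 (valence 4) → 1 H
  atom 6: C, bond orders sum to 4 (valence 4) → 0 H
  atom 7: C, bond orders sum to 3 (valence 4) → 1 H
  atom 8: C, bond orders sum to 4 (valence 4) → 0 H
  atom 9: O, bond orders sum to 2 (valence 2) → 0 H
  atom 10: C, bond orders sum to 1 (valence 4) → 3 H
  atom 11: C, bond orders sum to 4 (valence 4) → 0 H
  atom 12: F (halogen, monovalent) → 0 H
  atom 13: C, bond orders sum to 3 (valence 4) → 1 H
  atom 14: C, bond orders sum to 4 (valence 4) → 0 H
  atom 15: C, bond orders sum to 4 (valence 4) → 0 H
  atom 16: C, bond orders sum to 4 (valence 4) → 0 H
  atom 17: O, bond orders sum to 2 (valence 2) → 0 H
  atom 18: N, bond orders sum to 1 (valence 3) → 2 H
Totals → C:13, H:9, F:1, N:2, O:2.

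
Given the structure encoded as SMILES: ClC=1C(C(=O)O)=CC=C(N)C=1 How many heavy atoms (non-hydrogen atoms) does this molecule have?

11

Every atom symbol written in the SMILES (organic subset) is one heavy atom; implicit H are not written.
Heavy atoms by element → C:7, Cl:1, N:1, O:2.
Total: 11.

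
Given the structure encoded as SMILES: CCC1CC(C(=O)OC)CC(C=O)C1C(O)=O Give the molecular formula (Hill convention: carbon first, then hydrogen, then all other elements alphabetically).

Walk through each heavy atom and fill implicit hydrogens from standard valence (C 4, N 3, O 2, S 2, halogen 1):
  atom 1: C, bond orders sum to 1 (valence 4) → 3 H
  atom 2: C, bond orders sum to 2 (valence 4) → 2 H
  atom 3: C, bond orders sum to 3 (valence 4) → 1 H
  atom 4: C, bond orders sum to 2 (valence 4) → 2 H
  atom 5: C, bond orders sum to 3 (valence 4) → 1 H
  atom 6: C, bond orders sum to 4 (valence 4) → 0 H
  atom 7: O, bond orders sum to 2 (valence 2) → 0 H
  atom 8: O, bond orders sum to 2 (valence 2) → 0 H
  atom 9: C, bond orders sum to 1 (valence 4) → 3 H
  atom 10: C, bond orders sum to 2 (valence 4) → 2 H
  atom 11: C, bond orders sum to 3 (valence 4) → 1 H
  atom 12: C, bond orders sum to 3 (valence 4) → 1 H
  atom 13: O, bond orders sum to 2 (valence 2) → 0 H
  atom 14: C, bond orders sum to 3 (valence 4) → 1 H
  atom 15: C, bond orders sum to 4 (valence 4) → 0 H
  atom 16: O, bond orders sum to 1 (valence 2) → 1 H
  atom 17: O, bond orders sum to 2 (valence 2) → 0 H
Totals → C:12, H:18, O:5.

C12H18O5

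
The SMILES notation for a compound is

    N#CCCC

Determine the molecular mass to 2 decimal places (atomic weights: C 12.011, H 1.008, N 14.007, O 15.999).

First, the molecular formula is C4H7N (counting implicit H from valence).
  C: 4 × 12.011 = 48.044
  H: 7 × 1.008 = 7.056
  N: 1 × 14.007 = 14.007
Sum: 4×12.011 + 7×1.008 + 1×14.007 = 69.107 → 69.11 g/mol.

69.11 g/mol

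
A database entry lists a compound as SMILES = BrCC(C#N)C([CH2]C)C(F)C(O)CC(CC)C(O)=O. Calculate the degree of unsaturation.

Molecular formula: C13H21BrFNO3.
DoU = (2C + 2 + N − H − X) / 2, where X is the halogen count and O/S are ignored.
    = (2·13 + 2 + 1 − 21 − 2) / 2 = 6 / 2 = 3.

3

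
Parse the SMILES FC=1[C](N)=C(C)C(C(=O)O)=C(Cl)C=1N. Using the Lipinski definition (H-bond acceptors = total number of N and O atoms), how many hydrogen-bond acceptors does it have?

4

N atoms: 2; O atoms: 2.
Lipinski HBA = 2 + 2 = 4.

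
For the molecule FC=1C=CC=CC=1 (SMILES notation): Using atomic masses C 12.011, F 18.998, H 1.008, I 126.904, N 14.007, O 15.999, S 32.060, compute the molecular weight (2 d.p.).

First, the molecular formula is C6H5F (counting implicit H from valence).
  C: 6 × 12.011 = 72.066
  F: 1 × 18.998 = 18.998
  H: 5 × 1.008 = 5.040
Sum: 6×12.011 + 1×18.998 + 5×1.008 = 96.104 → 96.10 g/mol.

96.10 g/mol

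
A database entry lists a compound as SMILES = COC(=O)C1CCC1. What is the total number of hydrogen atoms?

10

Walk through each heavy atom and fill implicit hydrogens from standard valence (C 4, N 3, O 2, S 2, halogen 1):
  atom 1: C, bond orders sum to 1 (valence 4) → 3 H
  atom 2: O, bond orders sum to 2 (valence 2) → 0 H
  atom 3: C, bond orders sum to 4 (valence 4) → 0 H
  atom 4: O, bond orders sum to 2 (valence 2) → 0 H
  atom 5: C, bond orders sum to 3 (valence 4) → 1 H
  atom 6: C, bond orders sum to 2 (valence 4) → 2 H
  atom 7: C, bond orders sum to 2 (valence 4) → 2 H
  atom 8: C, bond orders sum to 2 (valence 4) → 2 H
Total hydrogens: 10.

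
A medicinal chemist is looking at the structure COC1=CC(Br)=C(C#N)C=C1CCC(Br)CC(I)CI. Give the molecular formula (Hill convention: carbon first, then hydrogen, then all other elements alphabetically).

Walk through each heavy atom and fill implicit hydrogens from standard valence (C 4, N 3, O 2, S 2, halogen 1):
  atom 1: C, bond orders sum to 1 (valence 4) → 3 H
  atom 2: O, bond orders sum to 2 (valence 2) → 0 H
  atom 3: C, bond orders sum to 4 (valence 4) → 0 H
  atom 4: C, bond orders sum to 3 (valence 4) → 1 H
  atom 5: C, bond orders sum to 4 (valence 4) → 0 H
  atom 6: Br (halogen, monovalent) → 0 H
  atom 7: C, bond orders sum to 4 (valence 4) → 0 H
  atom 8: C, bond orders sum to 4 (valence 4) → 0 H
  atom 9: N, bond orders sum to 3 (valence 3) → 0 H
  atom 10: C, bond orders sum to 3 (valence 4) → 1 H
  atom 11: C, bond orders sum to 4 (valence 4) → 0 H
  atom 12: C, bond orders sum to 2 (valence 4) → 2 H
  atom 13: C, bond orders sum to 2 (valence 4) → 2 H
  atom 14: C, bond orders sum to 3 (valence 4) → 1 H
  atom 15: Br (halogen, monovalent) → 0 H
  atom 16: C, bond orders sum to 2 (valence 4) → 2 H
  atom 17: C, bond orders sum to 3 (valence 4) → 1 H
  atom 18: I (halogen, monovalent) → 0 H
  atom 19: C, bond orders sum to 2 (valence 4) → 2 H
  atom 20: I (halogen, monovalent) → 0 H
Totals → C:14, H:15, Br:2, I:2, N:1, O:1.

C14H15Br2I2NO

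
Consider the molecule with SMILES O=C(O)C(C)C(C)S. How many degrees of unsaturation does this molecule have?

1

Molecular formula: C5H10O2S.
DoU = (2C + 2 + N − H − X) / 2, where X is the halogen count and O/S are ignored.
    = (2·5 + 2 + 0 − 10 − 0) / 2 = 2 / 2 = 1.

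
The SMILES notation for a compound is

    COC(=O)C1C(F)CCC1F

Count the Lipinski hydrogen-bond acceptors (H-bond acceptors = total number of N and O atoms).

N atoms: 0; O atoms: 2.
Lipinski HBA = 0 + 2 = 2.

2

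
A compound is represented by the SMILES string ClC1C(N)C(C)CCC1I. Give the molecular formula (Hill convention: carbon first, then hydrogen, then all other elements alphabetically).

Walk through each heavy atom and fill implicit hydrogens from standard valence (C 4, N 3, O 2, S 2, halogen 1):
  atom 1: Cl (halogen, monovalent) → 0 H
  atom 2: C, bond orders sum to 3 (valence 4) → 1 H
  atom 3: C, bond orders sum to 3 (valence 4) → 1 H
  atom 4: N, bond orders sum to 1 (valence 3) → 2 H
  atom 5: C, bond orders sum to 3 (valence 4) → 1 H
  atom 6: C, bond orders sum to 1 (valence 4) → 3 H
  atom 7: C, bond orders sum to 2 (valence 4) → 2 H
  atom 8: C, bond orders sum to 2 (valence 4) → 2 H
  atom 9: C, bond orders sum to 3 (valence 4) → 1 H
  atom 10: I (halogen, monovalent) → 0 H
Totals → C:7, H:13, Cl:1, I:1, N:1.
In Hill order: C7H13ClIN.

C7H13ClIN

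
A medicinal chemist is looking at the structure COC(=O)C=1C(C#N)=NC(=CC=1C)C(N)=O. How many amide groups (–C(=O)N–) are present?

The amide motif appears at heavy-atom position 14 in the SMILES.
Other groups present: 1 ester, 1 nitrile.
Amide count: 1.

1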